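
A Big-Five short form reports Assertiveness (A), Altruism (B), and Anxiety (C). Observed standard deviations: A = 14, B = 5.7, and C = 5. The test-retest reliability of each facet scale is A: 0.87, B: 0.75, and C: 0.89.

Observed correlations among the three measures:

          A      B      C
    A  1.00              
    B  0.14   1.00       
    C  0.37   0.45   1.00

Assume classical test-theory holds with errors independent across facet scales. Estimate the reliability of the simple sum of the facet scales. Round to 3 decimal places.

0.897

Var(A+B+C) = 14² + 5.7² + 5² + 2·[14·5.7·0.14 + 14·5·0.37 + 5.7·5·0.45] = 253.49 + 99.794 = 353.284.
Because errors are independent across components, Cov(Tᵢ,Tⱼ) = Cov(Xᵢ,Xⱼ); the off-diagonal part of the true-score variance is the same as above.
True-score variance = [14²·0.87 + 5.7²·0.75 + 5²·0.89] + 99.794 = 217.138 + 99.794 = 316.932.
Reliability = 316.932 / 353.284 = 0.897.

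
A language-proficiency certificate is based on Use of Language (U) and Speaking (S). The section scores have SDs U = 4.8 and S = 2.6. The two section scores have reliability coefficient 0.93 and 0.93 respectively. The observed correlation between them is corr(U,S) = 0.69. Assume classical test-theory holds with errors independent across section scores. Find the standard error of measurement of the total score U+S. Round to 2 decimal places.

1.44

Var(total) = 29.8 + 17.2224 = 47.0224.
True-score variance = 27.714 + 17.2224 = 44.9364, so reliability = 0.9556.
Error variance = 47.0224 − 44.9364 = 2.086; SEM = √2.086 = 1.44.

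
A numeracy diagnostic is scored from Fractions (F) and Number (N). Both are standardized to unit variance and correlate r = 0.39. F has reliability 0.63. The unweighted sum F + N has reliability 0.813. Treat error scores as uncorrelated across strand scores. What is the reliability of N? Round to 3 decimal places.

0.850

Var(F+N) = 2 + 2·0.39 = 2.780.
True-score variance = ρ_F + ρ_N + 2·0.39, so 0.813 = (0.63 + ρ_N + 0.78) / 2.780.
ρ_N = 0.813·2.780 − 0.63 − 0.78 = 0.850.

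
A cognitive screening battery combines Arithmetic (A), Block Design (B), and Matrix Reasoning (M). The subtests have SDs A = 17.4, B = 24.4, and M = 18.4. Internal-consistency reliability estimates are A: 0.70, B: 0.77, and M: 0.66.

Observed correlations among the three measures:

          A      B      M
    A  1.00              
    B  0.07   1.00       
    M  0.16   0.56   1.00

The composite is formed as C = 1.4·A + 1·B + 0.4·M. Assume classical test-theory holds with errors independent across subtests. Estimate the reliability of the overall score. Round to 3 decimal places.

0.790

Var(C) = 1.4²·17.4² + 24.4² + 0.4²·18.4² + 2·[1.4·17.4·24.4·0.07 + 0.56·17.4·18.4·0.16 + 0.4·24.4·18.4·0.56] = 1242.94 + 341.721 = 1584.66.
With uncorrelated errors the cross-covariances are all true-score covariance, so they carry over unchanged; only the diagonal terms shrink to ρᵢσᵢ².
True-score variance = [1.4²·17.4²·0.70 + 24.4²·0.77 + 0.4²·18.4²·0.66] + 341.721 = 909.566 + 341.721 = 1251.29.
Reliability = 1251.29 / 1584.66 = 0.790.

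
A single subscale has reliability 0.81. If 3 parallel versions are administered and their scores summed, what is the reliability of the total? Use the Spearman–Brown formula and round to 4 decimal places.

ρ_k = kρ / (1 + (k−1)ρ) = 3·0.81 / (1 + 2·0.81) = 2.430 / 2.620 = 0.9275.

0.9275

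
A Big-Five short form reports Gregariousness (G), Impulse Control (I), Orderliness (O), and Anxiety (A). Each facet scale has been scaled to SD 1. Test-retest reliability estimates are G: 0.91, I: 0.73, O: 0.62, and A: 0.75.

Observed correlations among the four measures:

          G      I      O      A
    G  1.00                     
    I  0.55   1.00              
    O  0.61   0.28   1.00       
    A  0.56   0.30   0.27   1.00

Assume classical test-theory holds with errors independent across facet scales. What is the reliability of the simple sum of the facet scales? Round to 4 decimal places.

0.8917

Var(G+I+O+A) = 4 + 2·[0.55 + 0.61 + 0.56 + 0.28 + 0.30 + 0.27] = 4 + 5.14 = 9.14.
Under uncorrelated errors the observed covariances equal the true-score covariances, so only the own-variance terms attenuate.
True-score variance = [0.91 + 0.73 + 0.62 + 0.75] + 5.14 = 3.01 + 5.14 = 8.15.
Reliability = 8.15 / 9.14 = 0.8917.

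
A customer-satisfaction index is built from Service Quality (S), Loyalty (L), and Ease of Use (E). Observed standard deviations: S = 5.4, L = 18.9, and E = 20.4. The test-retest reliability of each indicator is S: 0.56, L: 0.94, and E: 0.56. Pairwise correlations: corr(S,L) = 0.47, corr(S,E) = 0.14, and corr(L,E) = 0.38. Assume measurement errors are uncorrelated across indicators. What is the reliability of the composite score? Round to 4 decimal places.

Var(S+L+E) = 5.4² + 18.9² + 20.4² + 2·[5.4·18.9·0.47 + 5.4·20.4·0.14 + 18.9·20.4·0.38] = 802.53 + 419.807 = 1222.34.
Under uncorrelated errors the observed covariances equal the true-score covariances, so only the own-variance terms attenuate.
True-score variance = [5.4²·0.56 + 18.9²·0.94 + 20.4²·0.56] + 419.807 = 585.157 + 419.807 = 1004.96.
Reliability = 1004.96 / 1222.34 = 0.8222.

0.8222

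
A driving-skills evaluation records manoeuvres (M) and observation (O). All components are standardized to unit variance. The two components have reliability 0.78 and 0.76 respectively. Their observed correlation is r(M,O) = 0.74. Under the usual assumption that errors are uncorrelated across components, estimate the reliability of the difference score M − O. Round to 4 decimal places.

Var(M−O) = 1 + 1 − 2·0.74 = 2 − 1.48 = 0.52.
Because errors are independent across components, Cov(Tᵢ,Tⱼ) = Cov(Xᵢ,Xⱼ); the off-diagonal part of the true-score variance is the same as above.
True-score variance = [0.78 + 0.76] − 1.48 = 1.54 − 1.48 = 0.06.
Reliability = 0.06 / 0.52 = 0.1154.

0.1154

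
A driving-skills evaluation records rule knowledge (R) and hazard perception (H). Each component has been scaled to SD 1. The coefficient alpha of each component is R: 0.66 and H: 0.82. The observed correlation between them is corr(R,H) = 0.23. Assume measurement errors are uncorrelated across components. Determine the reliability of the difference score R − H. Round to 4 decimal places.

Var(R−H) = 1 + 1 − 2·0.23 = 2 − 0.46 = 1.54.
Under uncorrelated errors the observed covariances equal the true-score covariances, so only the own-variance terms attenuate.
True-score variance = [0.66 + 0.82] − 0.46 = 1.48 − 0.46 = 1.02.
Reliability = 1.02 / 1.54 = 0.6623.

0.6623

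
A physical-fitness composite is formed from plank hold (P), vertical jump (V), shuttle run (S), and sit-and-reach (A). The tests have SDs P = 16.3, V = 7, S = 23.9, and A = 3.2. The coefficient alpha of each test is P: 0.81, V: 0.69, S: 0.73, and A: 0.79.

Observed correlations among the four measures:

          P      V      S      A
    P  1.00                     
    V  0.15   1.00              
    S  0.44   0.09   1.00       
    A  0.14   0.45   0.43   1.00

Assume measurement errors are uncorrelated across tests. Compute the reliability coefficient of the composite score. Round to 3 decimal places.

Var(P+V+S+A) = 16.3² + 7² + 23.9² + 3.2² + 2·[16.3·7·0.15 + 16.3·23.9·0.44 + 16.3·3.2·0.14 + 7·23.9·0.09 + 7·3.2·0.45 + 23.9·3.2·0.43] = 896.14 + 507.703 = 1403.84.
Because errors are independent across components, Cov(Tᵢ,Tⱼ) = Cov(Xᵢ,Xⱼ); the off-diagonal part of the true-score variance is the same as above.
True-score variance = [16.3²·0.81 + 7²·0.69 + 23.9²·0.73 + 3.2²·0.79] + 507.703 = 674.092 + 507.703 = 1181.8.
Reliability = 1181.8 / 1403.84 = 0.842.

0.842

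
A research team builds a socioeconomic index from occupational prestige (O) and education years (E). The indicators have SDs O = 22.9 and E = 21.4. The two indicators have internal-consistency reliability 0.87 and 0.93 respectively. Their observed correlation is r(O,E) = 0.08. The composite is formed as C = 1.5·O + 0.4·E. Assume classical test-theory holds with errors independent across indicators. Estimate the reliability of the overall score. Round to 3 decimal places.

0.878

Var(C) = 1.5²·22.9² + 0.4²·21.4² + 2·[0.6·22.9·21.4·0.08] = 1253.2 + 47.0458 = 1300.24.
Under uncorrelated errors the observed covariances equal the true-score covariances, so only the own-variance terms attenuate.
True-score variance = [1.5²·22.9²·0.87 + 0.4²·21.4²·0.93] + 47.0458 = 1094.68 + 47.0458 = 1141.72.
Reliability = 1141.72 / 1300.24 = 0.878.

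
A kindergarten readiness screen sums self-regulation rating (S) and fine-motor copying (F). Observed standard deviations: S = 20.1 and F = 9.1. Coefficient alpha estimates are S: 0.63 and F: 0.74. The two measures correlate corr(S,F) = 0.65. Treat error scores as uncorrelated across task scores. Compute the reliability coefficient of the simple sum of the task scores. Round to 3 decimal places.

Var(S+F) = 20.1² + 9.1² + 2·[20.1·9.1·0.65] = 486.82 + 237.783 = 724.603.
With uncorrelated errors the cross-covariances are all true-score covariance, so they carry over unchanged; only the diagonal terms shrink to ρᵢσᵢ².
True-score variance = [20.1²·0.63 + 9.1²·0.74] + 237.783 = 315.806 + 237.783 = 553.589.
Reliability = 553.589 / 724.603 = 0.764.

0.764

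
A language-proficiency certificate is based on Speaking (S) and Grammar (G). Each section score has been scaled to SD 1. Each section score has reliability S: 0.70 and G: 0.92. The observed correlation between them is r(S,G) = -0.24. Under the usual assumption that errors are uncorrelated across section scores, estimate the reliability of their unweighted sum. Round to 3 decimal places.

0.750

Var(S+G) = 2 + 2·[(-0.24)] = 2 − 0.48 = 1.52.
Under uncorrelated errors the observed covariances equal the true-score covariances, so only the own-variance terms attenuate.
True-score variance = [0.70 + 0.92] − 0.48 = 1.62 − 0.48 = 1.14.
Reliability = 1.14 / 1.52 = 0.750.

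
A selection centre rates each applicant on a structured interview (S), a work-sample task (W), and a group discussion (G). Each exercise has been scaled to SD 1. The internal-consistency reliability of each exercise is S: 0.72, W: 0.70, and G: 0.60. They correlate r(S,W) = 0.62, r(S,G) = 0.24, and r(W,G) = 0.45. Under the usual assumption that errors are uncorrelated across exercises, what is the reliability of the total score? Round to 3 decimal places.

0.826

Var(S+W+G) = 3 + 2·[0.62 + 0.24 + 0.45] = 3 + 2.62 = 5.62.
Because errors are independent across components, Cov(Tᵢ,Tⱼ) = Cov(Xᵢ,Xⱼ); the off-diagonal part of the true-score variance is the same as above.
True-score variance = [0.72 + 0.70 + 0.60] + 2.62 = 2.02 + 2.62 = 4.64.
Reliability = 4.64 / 5.62 = 0.826.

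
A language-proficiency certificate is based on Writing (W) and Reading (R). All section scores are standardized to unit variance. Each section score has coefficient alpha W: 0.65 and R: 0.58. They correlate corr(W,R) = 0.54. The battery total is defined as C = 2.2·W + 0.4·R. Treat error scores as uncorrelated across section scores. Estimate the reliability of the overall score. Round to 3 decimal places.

Var(C) = 2.2² + 0.4² + 2·[0.88·0.54] = 5 + 0.9504 = 5.9504.
With uncorrelated errors the cross-covariances are all true-score covariance, so they carry over unchanged; only the diagonal terms shrink to ρᵢσᵢ².
True-score variance = [2.2²·0.65 + 0.4²·0.58] + 0.9504 = 3.2388 + 0.9504 = 4.1892.
Reliability = 4.1892 / 5.9504 = 0.704.

0.704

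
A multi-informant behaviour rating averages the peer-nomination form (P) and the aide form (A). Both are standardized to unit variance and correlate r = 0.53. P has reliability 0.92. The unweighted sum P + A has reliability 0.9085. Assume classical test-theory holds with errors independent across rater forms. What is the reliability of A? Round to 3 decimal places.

0.800

Var(P+A) = 2 + 2·0.53 = 3.060.
True-score variance = ρ_P + ρ_A + 2·0.53, so 0.9085 = (0.92 + ρ_A + 1.06) / 3.060.
ρ_A = 0.9085·3.060 − 0.92 − 1.06 = 0.800.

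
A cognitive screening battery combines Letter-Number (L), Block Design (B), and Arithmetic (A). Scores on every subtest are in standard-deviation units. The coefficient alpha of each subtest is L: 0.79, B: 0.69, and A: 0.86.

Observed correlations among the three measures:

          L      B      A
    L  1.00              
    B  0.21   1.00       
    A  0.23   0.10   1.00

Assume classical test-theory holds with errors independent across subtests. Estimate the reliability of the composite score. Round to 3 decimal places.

Var(L+B+A) = 3 + 2·[0.21 + 0.23 + 0.10] = 3 + 1.08 = 4.08.
With uncorrelated errors the cross-covariances are all true-score covariance, so they carry over unchanged; only the diagonal terms shrink to ρᵢσᵢ².
True-score variance = [0.79 + 0.69 + 0.86] + 1.08 = 2.34 + 1.08 = 3.42.
Reliability = 3.42 / 4.08 = 0.838.

0.838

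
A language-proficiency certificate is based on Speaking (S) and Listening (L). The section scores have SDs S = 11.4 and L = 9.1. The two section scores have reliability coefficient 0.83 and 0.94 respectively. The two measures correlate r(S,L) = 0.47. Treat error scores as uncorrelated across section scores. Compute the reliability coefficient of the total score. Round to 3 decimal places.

Var(S+L) = 11.4² + 9.1² + 2·[11.4·9.1·0.47] = 212.77 + 97.5156 = 310.286.
With uncorrelated errors the cross-covariances are all true-score covariance, so they carry over unchanged; only the diagonal terms shrink to ρᵢσᵢ².
True-score variance = [11.4²·0.83 + 9.1²·0.94] + 97.5156 = 185.708 + 97.5156 = 283.224.
Reliability = 283.224 / 310.286 = 0.913.

0.913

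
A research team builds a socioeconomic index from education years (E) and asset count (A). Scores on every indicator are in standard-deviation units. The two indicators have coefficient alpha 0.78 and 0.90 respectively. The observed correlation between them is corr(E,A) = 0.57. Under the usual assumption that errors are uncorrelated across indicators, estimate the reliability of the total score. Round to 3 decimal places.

0.898

Var(E+A) = 2 + 2·[0.57] = 2 + 1.14 = 3.14.
Under uncorrelated errors the observed covariances equal the true-score covariances, so only the own-variance terms attenuate.
True-score variance = [0.78 + 0.90] + 1.14 = 1.68 + 1.14 = 2.82.
Reliability = 2.82 / 3.14 = 0.898.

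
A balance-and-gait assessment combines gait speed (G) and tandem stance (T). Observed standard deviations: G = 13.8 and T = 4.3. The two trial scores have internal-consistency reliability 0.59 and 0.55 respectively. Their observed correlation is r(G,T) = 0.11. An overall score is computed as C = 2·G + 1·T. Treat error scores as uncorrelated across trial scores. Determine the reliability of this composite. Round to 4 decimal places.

Var(C) = 2²·13.8² + 4.3² + 2·[2·13.8·4.3·0.11] = 780.25 + 26.1096 = 806.36.
Under uncorrelated errors the observed covariances equal the true-score covariances, so only the own-variance terms attenuate.
True-score variance = [2²·13.8²·0.59 + 4.3²·0.55] + 26.1096 = 459.608 + 26.1096 = 485.718.
Reliability = 485.718 / 806.36 = 0.6024.

0.6024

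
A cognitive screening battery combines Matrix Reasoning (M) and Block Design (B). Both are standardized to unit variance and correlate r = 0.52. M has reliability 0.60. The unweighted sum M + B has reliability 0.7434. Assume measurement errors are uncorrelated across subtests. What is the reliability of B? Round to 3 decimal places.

0.620

Var(M+B) = 2 + 2·0.52 = 3.040.
True-score variance = ρ_M + ρ_B + 2·0.52, so 0.7434 = (0.60 + ρ_B + 1.04) / 3.040.
ρ_B = 0.7434·3.040 − 0.60 − 1.04 = 0.620.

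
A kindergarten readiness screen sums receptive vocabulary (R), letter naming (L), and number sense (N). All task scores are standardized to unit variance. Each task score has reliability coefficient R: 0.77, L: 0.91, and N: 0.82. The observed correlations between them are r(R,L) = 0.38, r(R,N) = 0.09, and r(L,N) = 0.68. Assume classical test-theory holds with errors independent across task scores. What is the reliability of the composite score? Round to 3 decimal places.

Var(R+L+N) = 3 + 2·[0.38 + 0.09 + 0.68] = 3 + 2.3 = 5.3.
Because errors are independent across components, Cov(Tᵢ,Tⱼ) = Cov(Xᵢ,Xⱼ); the off-diagonal part of the true-score variance is the same as above.
True-score variance = [0.77 + 0.91 + 0.82] + 2.3 = 2.5 + 2.3 = 4.8.
Reliability = 4.8 / 5.3 = 0.906.

0.906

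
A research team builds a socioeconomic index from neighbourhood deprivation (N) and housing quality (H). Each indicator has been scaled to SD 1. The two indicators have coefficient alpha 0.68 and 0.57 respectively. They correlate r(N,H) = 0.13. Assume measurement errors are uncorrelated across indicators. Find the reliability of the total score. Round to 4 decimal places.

0.6681

Var(N+H) = 2 + 2·[0.13] = 2 + 0.26 = 2.26.
Under uncorrelated errors the observed covariances equal the true-score covariances, so only the own-variance terms attenuate.
True-score variance = [0.68 + 0.57] + 0.26 = 1.25 + 0.26 = 1.51.
Reliability = 1.51 / 2.26 = 0.6681.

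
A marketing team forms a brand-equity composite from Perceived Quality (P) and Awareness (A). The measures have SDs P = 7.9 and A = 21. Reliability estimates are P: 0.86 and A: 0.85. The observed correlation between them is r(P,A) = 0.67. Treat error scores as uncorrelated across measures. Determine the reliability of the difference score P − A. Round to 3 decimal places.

0.734

Var(P−A) = 7.9² + 21² − 2·7.9·21·0.67 = 503.41 − 222.306 = 281.104.
Under uncorrelated errors the observed covariances equal the true-score covariances, so only the own-variance terms attenuate.
True-score variance = [7.9²·0.86 + 21²·0.85] − 222.306 = 428.523 − 222.306 = 206.217.
Reliability = 206.217 / 281.104 = 0.734.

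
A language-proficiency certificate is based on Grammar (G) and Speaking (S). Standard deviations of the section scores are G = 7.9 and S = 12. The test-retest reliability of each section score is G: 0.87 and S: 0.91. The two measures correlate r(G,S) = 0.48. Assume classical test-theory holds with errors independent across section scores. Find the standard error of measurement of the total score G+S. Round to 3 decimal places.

Var(total) = 206.41 + 91.008 = 297.418.
True-score variance = 185.337 + 91.008 = 276.345, so reliability = 0.9291.
Error variance = 297.418 − 276.345 = 21.0733; SEM = √21.0733 = 4.591.

4.591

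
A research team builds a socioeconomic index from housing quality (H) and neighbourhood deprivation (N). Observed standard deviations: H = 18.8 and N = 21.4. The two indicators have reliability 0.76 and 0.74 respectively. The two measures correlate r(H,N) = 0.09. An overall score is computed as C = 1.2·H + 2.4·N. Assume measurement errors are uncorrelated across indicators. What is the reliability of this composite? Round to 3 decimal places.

Var(C) = 1.2²·18.8² + 2.4²·21.4² + 2·[2.88·18.8·21.4·0.09] = 3146.8 + 208.563 = 3355.37.
With uncorrelated errors the cross-covariances are all true-score covariance, so they carry over unchanged; only the diagonal terms shrink to ρᵢσᵢ².
True-score variance = [1.2²·18.8²·0.76 + 2.4²·21.4²·0.74] + 208.563 = 2338.81 + 208.563 = 2547.38.
Reliability = 2547.38 / 3355.37 = 0.759.

0.759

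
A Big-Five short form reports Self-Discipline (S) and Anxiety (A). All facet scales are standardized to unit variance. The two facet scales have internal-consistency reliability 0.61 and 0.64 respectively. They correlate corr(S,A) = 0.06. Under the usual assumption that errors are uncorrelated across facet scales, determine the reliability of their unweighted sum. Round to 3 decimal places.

0.646

Var(S+A) = 2 + 2·[0.06] = 2 + 0.12 = 2.12.
With uncorrelated errors the cross-covariances are all true-score covariance, so they carry over unchanged; only the diagonal terms shrink to ρᵢσᵢ².
True-score variance = [0.61 + 0.64] + 0.12 = 1.25 + 0.12 = 1.37.
Reliability = 1.37 / 2.12 = 0.646.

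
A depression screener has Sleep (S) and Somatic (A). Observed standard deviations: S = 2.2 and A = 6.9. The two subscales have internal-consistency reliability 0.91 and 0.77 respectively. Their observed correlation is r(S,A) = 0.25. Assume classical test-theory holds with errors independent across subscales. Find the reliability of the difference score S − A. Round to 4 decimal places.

0.7462

Var(S−A) = 2.2² + 6.9² − 2·2.2·6.9·0.25 = 52.45 − 7.59 = 44.86.
With uncorrelated errors the cross-covariances are all true-score covariance, so they carry over unchanged; only the diagonal terms shrink to ρᵢσᵢ².
True-score variance = [2.2²·0.91 + 6.9²·0.77] − 7.59 = 41.0641 − 7.59 = 33.4741.
Reliability = 33.4741 / 44.86 = 0.7462.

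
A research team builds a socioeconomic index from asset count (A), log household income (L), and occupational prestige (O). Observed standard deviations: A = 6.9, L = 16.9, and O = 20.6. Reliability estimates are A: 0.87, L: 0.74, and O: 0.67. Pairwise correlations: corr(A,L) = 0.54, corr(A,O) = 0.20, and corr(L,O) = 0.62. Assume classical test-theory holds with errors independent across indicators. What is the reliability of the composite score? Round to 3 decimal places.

Var(A+L+O) = 6.9² + 16.9² + 20.6² + 2·[6.9·16.9·0.54 + 6.9·20.6·0.20 + 16.9·20.6·0.62] = 757.58 + 614.488 = 1372.07.
Because errors are independent across components, Cov(Tᵢ,Tⱼ) = Cov(Xᵢ,Xⱼ); the off-diagonal part of the true-score variance is the same as above.
True-score variance = [6.9²·0.87 + 16.9²·0.74 + 20.6²·0.67] + 614.488 = 537.093 + 614.488 = 1151.58.
Reliability = 1151.58 / 1372.07 = 0.839.

0.839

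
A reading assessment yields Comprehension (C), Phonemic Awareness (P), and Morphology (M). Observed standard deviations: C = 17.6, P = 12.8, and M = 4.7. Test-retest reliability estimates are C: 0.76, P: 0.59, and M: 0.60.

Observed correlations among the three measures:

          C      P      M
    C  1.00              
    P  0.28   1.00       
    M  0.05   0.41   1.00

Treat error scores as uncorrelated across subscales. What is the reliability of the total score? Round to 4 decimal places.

0.7787

Var(C+P+M) = 17.6² + 12.8² + 4.7² + 2·[17.6·12.8·0.28 + 17.6·4.7·0.05 + 12.8·4.7·0.41] = 495.69 + 183.76 = 679.45.
With uncorrelated errors the cross-covariances are all true-score covariance, so they carry over unchanged; only the diagonal terms shrink to ρᵢσᵢ².
True-score variance = [17.6²·0.76 + 12.8²·0.59 + 4.7²·0.60] + 183.76 = 345.337 + 183.76 = 529.097.
Reliability = 529.097 / 679.45 = 0.7787.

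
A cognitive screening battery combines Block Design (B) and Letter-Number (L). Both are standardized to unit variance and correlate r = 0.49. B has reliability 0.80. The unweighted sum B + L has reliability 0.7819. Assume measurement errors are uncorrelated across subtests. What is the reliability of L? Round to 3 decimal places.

Var(B+L) = 2 + 2·0.49 = 2.980.
True-score variance = ρ_B + ρ_L + 2·0.49, so 0.7819 = (0.80 + ρ_L + 0.98) / 2.980.
ρ_L = 0.7819·2.980 − 0.80 − 0.98 = 0.550.

0.550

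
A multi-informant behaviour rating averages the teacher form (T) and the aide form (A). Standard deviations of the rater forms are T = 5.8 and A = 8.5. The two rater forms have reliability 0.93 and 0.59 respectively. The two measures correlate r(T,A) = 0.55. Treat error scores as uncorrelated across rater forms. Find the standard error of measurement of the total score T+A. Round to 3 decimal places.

5.655

Var(total) = 105.89 + 54.23 = 160.12.
True-score variance = 73.9127 + 54.23 = 128.143, so reliability = 0.8003.
Error variance = 160.12 − 128.143 = 31.9773; SEM = √31.9773 = 5.655.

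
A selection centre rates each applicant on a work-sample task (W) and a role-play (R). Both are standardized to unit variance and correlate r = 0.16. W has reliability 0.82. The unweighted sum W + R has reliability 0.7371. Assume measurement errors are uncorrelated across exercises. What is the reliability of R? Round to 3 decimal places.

0.570

Var(W+R) = 2 + 2·0.16 = 2.320.
True-score variance = ρ_W + ρ_R + 2·0.16, so 0.7371 = (0.82 + ρ_R + 0.32) / 2.320.
ρ_R = 0.7371·2.320 − 0.82 − 0.32 = 0.570.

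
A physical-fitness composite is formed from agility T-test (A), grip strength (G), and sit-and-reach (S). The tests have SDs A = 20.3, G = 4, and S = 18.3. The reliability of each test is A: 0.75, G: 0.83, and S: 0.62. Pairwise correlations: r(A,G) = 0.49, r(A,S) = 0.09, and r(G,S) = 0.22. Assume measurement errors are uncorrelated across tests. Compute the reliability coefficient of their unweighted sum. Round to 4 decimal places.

0.7526

Var(A+G+S) = 20.3² + 4² + 18.3² + 2·[20.3·4·0.49 + 20.3·18.3·0.09 + 4·18.3·0.22] = 762.98 + 178.652 = 941.632.
With uncorrelated errors the cross-covariances are all true-score covariance, so they carry over unchanged; only the diagonal terms shrink to ρᵢσᵢ².
True-score variance = [20.3²·0.75 + 4²·0.83 + 18.3²·0.62] + 178.652 = 529.979 + 178.652 = 708.631.
Reliability = 708.631 / 941.632 = 0.7526.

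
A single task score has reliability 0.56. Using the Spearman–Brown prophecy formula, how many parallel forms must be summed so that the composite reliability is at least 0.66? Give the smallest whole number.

2

k ≥ ρ*(1−ρ₁)/(ρ₁(1−ρ*)) = 0.66·0.44 / (0.56·0.34) = 1.525.
Smallest integer k = 2.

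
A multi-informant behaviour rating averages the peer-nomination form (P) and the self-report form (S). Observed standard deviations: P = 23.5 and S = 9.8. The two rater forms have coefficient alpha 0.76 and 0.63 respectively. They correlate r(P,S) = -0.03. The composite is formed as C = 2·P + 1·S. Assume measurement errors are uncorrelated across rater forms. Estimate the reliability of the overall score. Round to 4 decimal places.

Var(C) = 2²·23.5² + 9.8² + 2·[2·23.5·9.8·(-0.03)] = 2305.04 − 27.636 = 2277.4.
With uncorrelated errors the cross-covariances are all true-score covariance, so they carry over unchanged; only the diagonal terms shrink to ρᵢσᵢ².
True-score variance = [2²·23.5²·0.76 + 9.8²·0.63] − 27.636 = 1739.35 − 27.636 = 1711.71.
Reliability = 1711.71 / 2277.4 = 0.7516.

0.7516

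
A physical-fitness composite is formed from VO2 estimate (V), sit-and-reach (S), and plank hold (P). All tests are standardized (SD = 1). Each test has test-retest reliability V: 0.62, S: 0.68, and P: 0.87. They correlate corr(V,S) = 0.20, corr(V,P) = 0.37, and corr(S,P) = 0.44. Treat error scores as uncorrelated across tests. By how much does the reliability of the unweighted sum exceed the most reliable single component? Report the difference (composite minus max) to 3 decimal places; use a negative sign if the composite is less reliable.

Var(sum) = 3 + 2.02 = 5.02; true-score variance = 2.17 + 2.02 = 4.19; composite reliability = 0.8347.
Max component reliability = 0.8700.
Difference = 0.8347 − 0.8700 = -0.035.

-0.035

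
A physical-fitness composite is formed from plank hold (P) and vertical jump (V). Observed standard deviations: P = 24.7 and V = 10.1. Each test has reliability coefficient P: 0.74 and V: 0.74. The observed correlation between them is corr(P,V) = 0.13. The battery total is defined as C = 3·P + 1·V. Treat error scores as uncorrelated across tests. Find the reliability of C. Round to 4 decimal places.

0.7487

Var(C) = 3²·24.7² + 10.1² + 2·[3·24.7·10.1·0.13] = 5592.82 + 194.587 = 5787.41.
Because errors are independent across components, Cov(Tᵢ,Tⱼ) = Cov(Xᵢ,Xⱼ); the off-diagonal part of the true-score variance is the same as above.
True-score variance = [3²·24.7²·0.74 + 10.1²·0.74] + 194.587 = 4138.69 + 194.587 = 4333.27.
Reliability = 4333.27 / 5787.41 = 0.7487.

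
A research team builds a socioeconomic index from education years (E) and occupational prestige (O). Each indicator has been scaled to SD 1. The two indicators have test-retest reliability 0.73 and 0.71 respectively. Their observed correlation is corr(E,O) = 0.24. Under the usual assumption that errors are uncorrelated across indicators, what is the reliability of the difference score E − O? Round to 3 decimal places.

0.632

Var(E−O) = 1 + 1 − 2·0.24 = 2 − 0.48 = 1.52.
Because errors are independent across components, Cov(Tᵢ,Tⱼ) = Cov(Xᵢ,Xⱼ); the off-diagonal part of the true-score variance is the same as above.
True-score variance = [0.73 + 0.71] − 0.48 = 1.44 − 0.48 = 0.96.
Reliability = 0.96 / 1.52 = 0.632.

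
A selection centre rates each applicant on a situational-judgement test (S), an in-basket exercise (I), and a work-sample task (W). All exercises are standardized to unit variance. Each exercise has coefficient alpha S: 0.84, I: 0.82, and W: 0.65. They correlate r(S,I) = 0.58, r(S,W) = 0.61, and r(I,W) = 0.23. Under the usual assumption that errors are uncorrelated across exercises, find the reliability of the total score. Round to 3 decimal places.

Var(S+I+W) = 3 + 2·[0.58 + 0.61 + 0.23] = 3 + 2.84 = 5.84.
With uncorrelated errors the cross-covariances are all true-score covariance, so they carry over unchanged; only the diagonal terms shrink to ρᵢσᵢ².
True-score variance = [0.84 + 0.82 + 0.65] + 2.84 = 2.31 + 2.84 = 5.15.
Reliability = 5.15 / 5.84 = 0.882.

0.882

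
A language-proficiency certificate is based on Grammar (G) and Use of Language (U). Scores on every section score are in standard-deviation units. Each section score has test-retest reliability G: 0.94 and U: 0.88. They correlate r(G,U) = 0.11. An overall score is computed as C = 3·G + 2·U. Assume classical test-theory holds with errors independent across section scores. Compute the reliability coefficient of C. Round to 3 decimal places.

Var(C) = 3² + 2² + 2·[6·0.11] = 13 + 1.32 = 14.32.
Under uncorrelated errors the observed covariances equal the true-score covariances, so only the own-variance terms attenuate.
True-score variance = [3²·0.94 + 2²·0.88] + 1.32 = 11.98 + 1.32 = 13.3.
Reliability = 13.3 / 14.32 = 0.929.

0.929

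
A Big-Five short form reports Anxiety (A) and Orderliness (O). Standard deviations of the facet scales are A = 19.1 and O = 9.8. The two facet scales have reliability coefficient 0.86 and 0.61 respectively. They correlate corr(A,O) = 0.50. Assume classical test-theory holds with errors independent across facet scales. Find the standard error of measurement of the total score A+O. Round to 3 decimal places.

9.409

Var(total) = 460.85 + 187.18 = 648.03.
True-score variance = 372.321 + 187.18 = 559.501, so reliability = 0.8634.
Error variance = 648.03 − 559.501 = 88.529; SEM = √88.529 = 9.409.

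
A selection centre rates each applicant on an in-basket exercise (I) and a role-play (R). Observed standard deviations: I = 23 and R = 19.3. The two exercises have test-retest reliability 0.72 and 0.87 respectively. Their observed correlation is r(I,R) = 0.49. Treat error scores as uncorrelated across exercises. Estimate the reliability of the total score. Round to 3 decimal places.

0.853

Var(I+R) = 23² + 19.3² + 2·[23·19.3·0.49] = 901.49 + 435.022 = 1336.51.
With uncorrelated errors the cross-covariances are all true-score covariance, so they carry over unchanged; only the diagonal terms shrink to ρᵢσᵢ².
True-score variance = [23²·0.72 + 19.3²·0.87] + 435.022 = 704.946 + 435.022 = 1139.97.
Reliability = 1139.97 / 1336.51 = 0.853.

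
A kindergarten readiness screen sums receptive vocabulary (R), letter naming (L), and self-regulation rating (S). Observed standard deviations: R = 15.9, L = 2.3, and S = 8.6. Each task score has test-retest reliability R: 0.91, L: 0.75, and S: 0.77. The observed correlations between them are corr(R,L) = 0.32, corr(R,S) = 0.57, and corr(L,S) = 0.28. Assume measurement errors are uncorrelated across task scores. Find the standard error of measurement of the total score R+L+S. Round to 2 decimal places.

Var(total) = 332.06 + 190.365 = 522.425.
True-score variance = 290.974 + 190.365 = 481.339, so reliability = 0.9214.
Error variance = 522.425 − 481.339 = 41.0862; SEM = √41.0862 = 6.41.

6.41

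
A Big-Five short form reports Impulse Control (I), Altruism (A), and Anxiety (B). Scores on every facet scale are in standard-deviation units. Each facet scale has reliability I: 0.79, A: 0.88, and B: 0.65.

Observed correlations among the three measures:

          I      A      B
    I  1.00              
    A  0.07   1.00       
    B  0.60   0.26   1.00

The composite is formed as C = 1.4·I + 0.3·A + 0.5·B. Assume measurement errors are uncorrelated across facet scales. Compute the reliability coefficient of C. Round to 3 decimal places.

0.844

Var(C) = 1.4² + 0.3² + 0.5² + 2·[0.42·0.07 + 0.7·0.60 + 0.15·0.26] = 2.3 + 0.9768 = 3.2768.
Because errors are independent across components, Cov(Tᵢ,Tⱼ) = Cov(Xᵢ,Xⱼ); the off-diagonal part of the true-score variance is the same as above.
True-score variance = [1.4²·0.79 + 0.3²·0.88 + 0.5²·0.65] + 0.9768 = 1.7901 + 0.9768 = 2.7669.
Reliability = 2.7669 / 3.2768 = 0.844.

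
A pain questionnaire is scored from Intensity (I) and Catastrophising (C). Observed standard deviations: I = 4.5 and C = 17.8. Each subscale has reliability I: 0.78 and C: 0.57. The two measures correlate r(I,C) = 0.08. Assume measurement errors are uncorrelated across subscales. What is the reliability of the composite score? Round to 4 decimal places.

Var(I+C) = 4.5² + 17.8² + 2·[4.5·17.8·0.08] = 337.09 + 12.816 = 349.906.
Under uncorrelated errors the observed covariances equal the true-score covariances, so only the own-variance terms attenuate.
True-score variance = [4.5²·0.78 + 17.8²·0.57] + 12.816 = 196.394 + 12.816 = 209.21.
Reliability = 209.21 / 349.906 = 0.5979.

0.5979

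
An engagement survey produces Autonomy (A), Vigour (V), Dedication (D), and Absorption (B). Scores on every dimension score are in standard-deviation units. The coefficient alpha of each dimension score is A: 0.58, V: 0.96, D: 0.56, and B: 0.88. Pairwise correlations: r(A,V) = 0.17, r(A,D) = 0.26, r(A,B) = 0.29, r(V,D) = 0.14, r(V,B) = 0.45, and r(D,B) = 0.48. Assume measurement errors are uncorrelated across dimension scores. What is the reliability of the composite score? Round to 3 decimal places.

0.865

Var(A+V+D+B) = 4 + 2·[0.17 + 0.26 + 0.29 + 0.14 + 0.45 + 0.48] = 4 + 3.58 = 7.58.
With uncorrelated errors the cross-covariances are all true-score covariance, so they carry over unchanged; only the diagonal terms shrink to ρᵢσᵢ².
True-score variance = [0.58 + 0.96 + 0.56 + 0.88] + 3.58 = 2.98 + 3.58 = 6.56.
Reliability = 6.56 / 7.58 = 0.865.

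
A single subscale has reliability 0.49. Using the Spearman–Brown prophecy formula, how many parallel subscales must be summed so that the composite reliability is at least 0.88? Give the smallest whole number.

8

k ≥ ρ*(1−ρ₁)/(ρ₁(1−ρ*)) = 0.88·0.51 / (0.49·0.12) = 7.633.
Smallest integer k = 8.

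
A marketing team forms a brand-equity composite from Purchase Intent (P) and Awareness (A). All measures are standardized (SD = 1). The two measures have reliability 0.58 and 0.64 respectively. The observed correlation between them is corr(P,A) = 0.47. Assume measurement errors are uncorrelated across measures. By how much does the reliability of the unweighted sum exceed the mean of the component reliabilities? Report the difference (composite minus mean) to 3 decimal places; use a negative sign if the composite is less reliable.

0.125

Var(sum) = 2 + 0.94 = 2.94; true-score variance = 1.22 + 0.94 = 2.16; composite reliability = 0.7347.
Mean component reliability = 0.6100.
Difference = 0.7347 − 0.6100 = 0.125.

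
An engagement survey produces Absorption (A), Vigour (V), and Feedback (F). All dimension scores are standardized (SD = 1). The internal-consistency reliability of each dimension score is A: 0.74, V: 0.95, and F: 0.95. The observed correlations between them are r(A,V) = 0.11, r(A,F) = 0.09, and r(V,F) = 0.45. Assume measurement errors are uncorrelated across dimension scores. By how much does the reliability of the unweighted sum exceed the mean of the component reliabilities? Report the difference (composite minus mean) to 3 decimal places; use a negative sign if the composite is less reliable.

Var(sum) = 3 + 1.3 = 4.3; true-score variance = 2.64 + 1.3 = 3.94; composite reliability = 0.9163.
Mean component reliability = 0.8800.
Difference = 0.9163 − 0.8800 = 0.036.

0.036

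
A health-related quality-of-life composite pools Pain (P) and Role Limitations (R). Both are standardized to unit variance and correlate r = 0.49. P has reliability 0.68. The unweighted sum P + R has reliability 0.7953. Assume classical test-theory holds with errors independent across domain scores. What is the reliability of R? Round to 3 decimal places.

0.710

Var(P+R) = 2 + 2·0.49 = 2.980.
True-score variance = ρ_P + ρ_R + 2·0.49, so 0.7953 = (0.68 + ρ_R + 0.98) / 2.980.
ρ_R = 0.7953·2.980 − 0.68 − 0.98 = 0.710.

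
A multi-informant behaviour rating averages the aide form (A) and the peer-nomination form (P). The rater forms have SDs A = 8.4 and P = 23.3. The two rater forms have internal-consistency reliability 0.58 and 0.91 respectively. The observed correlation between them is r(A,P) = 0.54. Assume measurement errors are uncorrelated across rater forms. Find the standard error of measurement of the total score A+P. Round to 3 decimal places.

8.860

Var(total) = 613.45 + 211.378 = 824.828.
True-score variance = 534.955 + 211.378 = 746.332, so reliability = 0.9048.
Error variance = 824.828 − 746.332 = 78.4953; SEM = √78.4953 = 8.860.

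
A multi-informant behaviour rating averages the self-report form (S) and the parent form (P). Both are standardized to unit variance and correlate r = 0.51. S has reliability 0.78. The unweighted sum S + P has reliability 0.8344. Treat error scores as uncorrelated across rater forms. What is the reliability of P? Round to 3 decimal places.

Var(S+P) = 2 + 2·0.51 = 3.020.
True-score variance = ρ_S + ρ_P + 2·0.51, so 0.8344 = (0.78 + ρ_P + 1.02) / 3.020.
ρ_P = 0.8344·3.020 − 0.78 − 1.02 = 0.720.

0.720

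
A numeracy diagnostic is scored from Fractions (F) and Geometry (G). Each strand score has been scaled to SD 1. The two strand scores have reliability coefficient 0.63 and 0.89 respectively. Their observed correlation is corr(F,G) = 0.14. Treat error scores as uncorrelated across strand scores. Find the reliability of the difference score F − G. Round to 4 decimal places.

Var(F−G) = 1 + 1 − 2·0.14 = 2 − 0.28 = 1.72.
Under uncorrelated errors the observed covariances equal the true-score covariances, so only the own-variance terms attenuate.
True-score variance = [0.63 + 0.89] − 0.28 = 1.52 − 0.28 = 1.24.
Reliability = 1.24 / 1.72 = 0.7209.

0.7209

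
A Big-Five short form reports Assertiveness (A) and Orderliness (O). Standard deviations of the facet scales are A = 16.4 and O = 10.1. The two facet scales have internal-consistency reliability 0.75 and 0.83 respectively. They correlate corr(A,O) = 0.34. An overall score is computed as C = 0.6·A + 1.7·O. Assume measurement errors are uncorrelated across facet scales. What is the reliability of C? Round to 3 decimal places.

0.853

Var(C) = 0.6²·16.4² + 1.7²·10.1² + 2·[1.02·16.4·10.1·0.34] = 391.634 + 114.888 = 506.522.
With uncorrelated errors the cross-covariances are all true-score covariance, so they carry over unchanged; only the diagonal terms shrink to ρᵢσᵢ².
True-score variance = [0.6²·16.4²·0.75 + 1.7²·10.1²·0.83] + 114.888 = 317.311 + 114.888 = 432.198.
Reliability = 432.198 / 506.522 = 0.853.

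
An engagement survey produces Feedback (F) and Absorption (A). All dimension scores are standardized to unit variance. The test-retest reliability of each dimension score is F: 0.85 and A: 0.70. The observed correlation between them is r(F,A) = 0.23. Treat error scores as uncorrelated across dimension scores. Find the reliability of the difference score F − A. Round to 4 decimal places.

0.7078

Var(F−A) = 1 + 1 − 2·0.23 = 2 − 0.46 = 1.54.
With uncorrelated errors the cross-covariances are all true-score covariance, so they carry over unchanged; only the diagonal terms shrink to ρᵢσᵢ².
True-score variance = [0.85 + 0.70] − 0.46 = 1.55 − 0.46 = 1.09.
Reliability = 1.09 / 1.54 = 0.7078.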